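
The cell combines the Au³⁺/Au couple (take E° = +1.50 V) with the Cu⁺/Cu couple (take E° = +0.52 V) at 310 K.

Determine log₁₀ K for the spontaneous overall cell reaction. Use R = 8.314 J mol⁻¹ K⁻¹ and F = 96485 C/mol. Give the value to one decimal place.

Cathode: Au³⁺/Au; anode: Cu⁺/Cu. E°cell = (+1.50) − (+0.52) = +0.98 V, with n = 3.
ΔG° = −nFE° = −RT ln K, so ln K = nFE°/(RT) = (3)(96485)(+0.98) / ((8.314)(310)) = 110.061.
log₁₀ K = 110.061 / ln 10 = 47.8.

47.8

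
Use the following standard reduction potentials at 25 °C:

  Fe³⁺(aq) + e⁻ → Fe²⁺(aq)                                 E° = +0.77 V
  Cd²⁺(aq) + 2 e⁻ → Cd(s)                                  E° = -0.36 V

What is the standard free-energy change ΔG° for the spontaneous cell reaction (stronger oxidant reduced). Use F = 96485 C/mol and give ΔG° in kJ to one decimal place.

Fe³⁺/Fe²⁺ (E° = +0.77 V) is the cathode; Cd²⁺/Cd (E° = -0.36 V) is the anode, so E°cell = +1.13 V.
Balancing electrons gives n = 2 (lcm of 1 and 2).
ΔG° = −nFE° = −(2)(96485)(+1.13) = -218,056 J = -218.1 kJ.

-218.1 kJ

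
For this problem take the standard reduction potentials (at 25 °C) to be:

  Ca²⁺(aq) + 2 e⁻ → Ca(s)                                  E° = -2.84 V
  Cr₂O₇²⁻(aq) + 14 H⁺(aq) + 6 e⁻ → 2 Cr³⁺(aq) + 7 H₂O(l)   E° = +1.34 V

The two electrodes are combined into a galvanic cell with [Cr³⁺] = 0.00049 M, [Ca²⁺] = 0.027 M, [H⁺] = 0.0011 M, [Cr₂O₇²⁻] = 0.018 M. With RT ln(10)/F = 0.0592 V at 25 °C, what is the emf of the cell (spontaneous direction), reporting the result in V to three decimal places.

Cr₂O₇²⁻/Cr³⁺ is the cathode (higher E°), Ca²⁺/Ca the anode: E°cell = +1.34 − (-2.84) = +4.18 V, n = 6.
Overall: Cr₂O₇²⁻(aq) + 14 H⁺(aq) + 3 Ca(s) → 2 Cr³⁺(aq) + 7 H₂O(l) + 3 Ca²⁺(aq)
Q = [Cr³⁺]^2·[Ca²⁺]^3 / ([Cr₂O₇²⁻]·[H⁺]^14); log Q = 31.840.
E = E° − (0.0592/n) log Q = +4.18 − (0.0592/6)(31.840) = +3.866 V.

+3.866 V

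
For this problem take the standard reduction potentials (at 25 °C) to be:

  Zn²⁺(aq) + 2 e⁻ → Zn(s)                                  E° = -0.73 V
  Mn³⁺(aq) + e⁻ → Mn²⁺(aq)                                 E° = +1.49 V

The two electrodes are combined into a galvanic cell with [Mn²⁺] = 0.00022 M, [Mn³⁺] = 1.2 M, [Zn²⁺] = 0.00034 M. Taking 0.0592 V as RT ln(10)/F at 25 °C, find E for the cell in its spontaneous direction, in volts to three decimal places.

Mn³⁺/Mn²⁺ is the cathode (higher E°), Zn²⁺/Zn the anode: E°cell = +1.49 − (-0.73) = +2.22 V, n = 2.
Overall: 2 Mn³⁺(aq) + Zn(s) → 2 Mn²⁺(aq) + Zn²⁺(aq)
Q = [Mn²⁺]^2·[Zn²⁺] / ([Mn³⁺]^2); log Q = -10.942.
E = E° − (0.0592/n) log Q = +2.22 − (0.0592/2)(-10.942) = +2.544 V.

+2.544 V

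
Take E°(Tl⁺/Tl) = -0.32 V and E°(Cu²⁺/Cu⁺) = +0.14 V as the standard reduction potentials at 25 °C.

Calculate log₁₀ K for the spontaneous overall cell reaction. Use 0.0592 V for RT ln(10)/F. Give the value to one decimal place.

7.8

Cathode: Cu²⁺/Cu⁺; anode: Tl⁺/Tl. E°cell = +0.46 V, n = 1.
log K = nE°cell / 0.0592 = (1)(+0.46) / 0.0592 = 7.8.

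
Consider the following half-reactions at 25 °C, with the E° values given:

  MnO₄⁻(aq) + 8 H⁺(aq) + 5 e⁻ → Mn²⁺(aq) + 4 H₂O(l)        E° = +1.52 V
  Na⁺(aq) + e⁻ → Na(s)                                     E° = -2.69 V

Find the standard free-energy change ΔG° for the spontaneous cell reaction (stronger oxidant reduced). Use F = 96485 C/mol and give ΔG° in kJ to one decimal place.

MnO₄⁻/Mn²⁺ (E° = +1.52 V) is the cathode; Na⁺/Na (E° = -2.69 V) is the anode, so E°cell = +4.21 V.
Balancing electrons gives n = 5 (lcm of 5 and 1).
ΔG° = −nFE° = −(5)(96485)(+4.21) = -2,031,009 J = -2031.0 kJ.

-2031.0 kJ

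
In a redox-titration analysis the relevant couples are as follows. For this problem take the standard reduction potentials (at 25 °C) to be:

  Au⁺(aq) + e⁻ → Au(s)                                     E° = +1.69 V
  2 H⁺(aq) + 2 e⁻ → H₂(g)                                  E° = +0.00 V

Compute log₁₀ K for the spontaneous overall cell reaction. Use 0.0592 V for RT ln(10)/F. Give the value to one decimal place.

Cathode: Au⁺/Au; anode: H⁺/H₂. E°cell = +1.69 V, n = 2.
log K = nE°cell / 0.0592 = (2)(+1.69) / 0.0592 = 57.1.

57.1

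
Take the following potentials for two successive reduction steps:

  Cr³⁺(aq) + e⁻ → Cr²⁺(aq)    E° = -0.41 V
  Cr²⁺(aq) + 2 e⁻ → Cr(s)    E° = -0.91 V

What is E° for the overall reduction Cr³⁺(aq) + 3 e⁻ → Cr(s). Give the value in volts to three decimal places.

-0.743 V

Since ΔG° = −nFE° is additive over sequential reductions, n₃E°₃ = n₁E°₁ + n₂E°₂.
E°₃ = (1×-0.41 + 2×-0.91) / 3 = (-2.230) / 3 = -0.743 V.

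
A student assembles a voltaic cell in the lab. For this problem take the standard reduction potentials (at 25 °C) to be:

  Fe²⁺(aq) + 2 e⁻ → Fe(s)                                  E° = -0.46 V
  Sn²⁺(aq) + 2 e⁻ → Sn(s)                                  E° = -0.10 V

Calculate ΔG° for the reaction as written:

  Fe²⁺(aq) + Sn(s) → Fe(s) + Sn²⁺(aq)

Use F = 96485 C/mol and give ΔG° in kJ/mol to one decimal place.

+69.5 kJ/mol

As written, Fe²⁺/Fe is reduced (cathode) and Sn²⁺/Sn is oxidised (anode), so E°cell = (-0.46) − (-0.10) = -0.36 V.
Balancing electrons gives n = 2.
ΔG° = −nFE° = −(2)(96485)(-0.36) = 69,469 J = +69.5 kJ/mol.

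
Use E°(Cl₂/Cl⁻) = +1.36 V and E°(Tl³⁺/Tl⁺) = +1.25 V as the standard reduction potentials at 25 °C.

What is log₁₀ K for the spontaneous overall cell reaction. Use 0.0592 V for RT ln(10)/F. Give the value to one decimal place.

3.7

Cathode: Cl₂/Cl⁻; anode: Tl³⁺/Tl⁺. E°cell = +0.11 V, n = 2.
log K = nE°cell / 0.0592 = (2)(+0.11) / 0.0592 = 3.7.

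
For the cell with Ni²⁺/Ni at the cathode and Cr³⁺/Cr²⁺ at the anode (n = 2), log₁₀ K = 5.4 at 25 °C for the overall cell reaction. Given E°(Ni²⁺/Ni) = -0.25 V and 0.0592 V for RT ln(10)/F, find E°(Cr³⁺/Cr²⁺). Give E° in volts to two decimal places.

-0.41 V

E°cell = (0.0592/n)·log K = (0.0592/2)(5.4) = +0.160 V.
Since Ni²⁺/Ni is the cathode and Cr³⁺/Cr²⁺ the anode, E°cell = E°(Ni²⁺/Ni) − E°(Cr³⁺/Cr²⁺).
So E°(Cr³⁺/Cr²⁺) = E°(Ni²⁺/Ni) − E°cell = (-0.25) − (+0.160) = -0.41 V.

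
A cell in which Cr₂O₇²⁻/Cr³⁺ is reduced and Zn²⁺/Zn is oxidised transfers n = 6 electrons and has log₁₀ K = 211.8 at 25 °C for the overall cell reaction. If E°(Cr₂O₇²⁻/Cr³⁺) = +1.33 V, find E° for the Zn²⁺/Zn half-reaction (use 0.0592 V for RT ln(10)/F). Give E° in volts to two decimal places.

E°cell = (0.0592/n)·log K = (0.0592/6)(211.8) = +2.090 V.
Since Cr₂O₇²⁻/Cr³⁺ is the cathode and Zn²⁺/Zn the anode, E°cell = E°(Cr₂O₇²⁻/Cr³⁺) − E°(Zn²⁺/Zn).
So E°(Zn²⁺/Zn) = E°(Cr₂O₇²⁻/Cr³⁺) − E°cell = (+1.33) − (+2.090) = -0.76 V.

-0.76 V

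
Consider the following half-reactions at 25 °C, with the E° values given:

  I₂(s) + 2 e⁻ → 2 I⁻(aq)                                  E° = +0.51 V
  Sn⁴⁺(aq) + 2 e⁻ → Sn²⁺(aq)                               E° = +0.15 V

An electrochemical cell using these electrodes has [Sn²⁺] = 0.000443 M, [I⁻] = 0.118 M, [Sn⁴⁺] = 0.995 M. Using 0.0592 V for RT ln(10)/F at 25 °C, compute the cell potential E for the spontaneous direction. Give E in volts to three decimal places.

I₂/I⁻ is the cathode (higher E°), Sn⁴⁺/Sn²⁺ the anode: E°cell = +0.51 − (+0.15) = +0.36 V, n = 2.
Overall: I₂(s) + Sn²⁺(aq) → 2 I⁻(aq) + Sn⁴⁺(aq)
Q = [I⁻]^2·[Sn⁴⁺] / ([Sn²⁺]); log Q = 1.495.
E = E° − (0.0592/n) log Q = +0.36 − (0.0592/2)(1.495) = +0.316 V.

+0.316 V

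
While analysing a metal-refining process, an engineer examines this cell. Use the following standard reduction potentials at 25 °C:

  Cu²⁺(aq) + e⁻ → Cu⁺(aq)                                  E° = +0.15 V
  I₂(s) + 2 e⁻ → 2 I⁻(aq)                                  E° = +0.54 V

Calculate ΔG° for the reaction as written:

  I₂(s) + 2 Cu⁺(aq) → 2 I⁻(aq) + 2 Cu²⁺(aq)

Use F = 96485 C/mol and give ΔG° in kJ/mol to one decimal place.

-75.3 kJ/mol

As written, I₂/I⁻ is reduced (cathode) and Cu²⁺/Cu⁺ is oxidised (anode), so E°cell = (+0.54) − (+0.15) = +0.39 V.
Balancing electrons gives n = 2.
ΔG° = −nFE° = −(2)(96485)(+0.39) = -75,258 J = -75.3 kJ/mol.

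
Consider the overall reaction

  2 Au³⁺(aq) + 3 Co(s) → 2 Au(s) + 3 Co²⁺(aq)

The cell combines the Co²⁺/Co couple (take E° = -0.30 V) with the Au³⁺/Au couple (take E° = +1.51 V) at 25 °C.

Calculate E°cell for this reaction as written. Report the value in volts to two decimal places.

The Au³⁺/Au couple has the higher reduction potential, so it is the cathode; Co²⁺/Co is oxidised at the anode.
E°cell = E°(cathode) − E°(anode) = (+1.51) − (-0.30) = +1.81 V.
Since E°cell > 0, the reaction is spontaneous under standard conditions.

+1.81 V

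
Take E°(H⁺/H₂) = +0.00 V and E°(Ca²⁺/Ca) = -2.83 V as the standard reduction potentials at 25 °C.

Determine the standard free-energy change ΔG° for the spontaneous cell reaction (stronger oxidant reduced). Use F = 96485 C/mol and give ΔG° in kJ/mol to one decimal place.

-546.1 kJ/mol

H⁺/H₂ (E° = +0.00 V) is the cathode; Ca²⁺/Ca (E° = -2.83 V) is the anode, so E°cell = +2.83 V.
Balancing electrons gives n = 2 (lcm of 2 and 2).
ΔG° = −nFE° = −(2)(96485)(+2.83) = -546,105 J = -546.1 kJ/mol.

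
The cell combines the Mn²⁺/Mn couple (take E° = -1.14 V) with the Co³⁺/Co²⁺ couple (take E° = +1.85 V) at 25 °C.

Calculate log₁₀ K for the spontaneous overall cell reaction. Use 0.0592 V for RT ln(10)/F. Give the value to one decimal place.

Cathode: Co³⁺/Co²⁺; anode: Mn²⁺/Mn. E°cell = +2.99 V, n = 2.
log K = nE°cell / 0.0592 = (2)(+2.99) / 0.0592 = 101.0.

101.0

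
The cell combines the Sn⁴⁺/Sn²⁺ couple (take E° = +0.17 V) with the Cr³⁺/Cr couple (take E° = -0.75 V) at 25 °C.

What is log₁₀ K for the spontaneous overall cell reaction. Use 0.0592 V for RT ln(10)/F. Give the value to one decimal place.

93.2

Cathode: Sn⁴⁺/Sn²⁺; anode: Cr³⁺/Cr. E°cell = +0.92 V, n = 6.
log K = nE°cell / 0.0592 = (6)(+0.92) / 0.0592 = 93.2.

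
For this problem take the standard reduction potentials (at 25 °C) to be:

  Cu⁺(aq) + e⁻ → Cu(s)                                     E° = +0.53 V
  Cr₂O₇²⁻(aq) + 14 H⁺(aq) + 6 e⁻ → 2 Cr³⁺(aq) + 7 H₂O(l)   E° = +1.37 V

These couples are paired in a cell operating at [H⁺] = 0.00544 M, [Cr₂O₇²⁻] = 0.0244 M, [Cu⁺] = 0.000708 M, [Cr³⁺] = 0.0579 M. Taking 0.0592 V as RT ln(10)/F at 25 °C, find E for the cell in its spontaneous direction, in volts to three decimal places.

+0.722 V

Cr₂O₇²⁻/Cr³⁺ is the cathode (higher E°), Cu⁺/Cu the anode: E°cell = +1.37 − (+0.53) = +0.84 V, n = 6.
Overall: Cr₂O₇²⁻(aq) + 14 H⁺(aq) + 6 Cu(s) → 2 Cr³⁺(aq) + 7 H₂O(l) + 6 Cu⁺(aq)
Q = [Cr³⁺]^2·[Cu⁺]^6 / ([Cr₂O₇²⁻]·[H⁺]^14); log Q = 11.940.
E = E° − (0.0592/n) log Q = +0.84 − (0.0592/6)(11.940) = +0.722 V.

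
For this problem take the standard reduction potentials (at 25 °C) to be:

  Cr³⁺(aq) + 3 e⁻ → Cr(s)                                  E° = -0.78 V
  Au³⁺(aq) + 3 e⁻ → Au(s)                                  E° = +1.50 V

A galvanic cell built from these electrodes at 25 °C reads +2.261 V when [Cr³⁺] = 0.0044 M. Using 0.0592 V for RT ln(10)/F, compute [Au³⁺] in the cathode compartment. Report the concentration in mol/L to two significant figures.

Au³⁺/Au is the cathode, Cr³⁺/Cr the anode: E°cell = +2.28 V, n = 3.
Overall reaction: Au³⁺(aq) + Cr(s) → Au(s) + Cr³⁺(aq); Q = [Cr³⁺]^1/[Au³⁺]^1.
From E = E° − (0.0592/n) log Q: log Q = (E° − E)·n/0.0592 = (+2.28 − (+2.261))·3/0.0592 = 0.9628.
So 1·log[Au³⁺] = 1·log(0.0044) − log Q = -2.3565 − (0.9628) = -3.3193; [Au³⁺] = 10^(-3.3193) ≈ 0.00048 M.

0.00048 M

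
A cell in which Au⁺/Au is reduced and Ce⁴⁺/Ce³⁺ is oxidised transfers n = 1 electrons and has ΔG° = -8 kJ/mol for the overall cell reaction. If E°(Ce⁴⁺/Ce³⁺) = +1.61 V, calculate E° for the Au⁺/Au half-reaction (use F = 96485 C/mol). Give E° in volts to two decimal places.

+1.69 V

E°cell = −ΔG°/(nF) = −(-8×10³)/((1)(96485)) = +0.083 V.
Since Au⁺/Au is the cathode and Ce⁴⁺/Ce³⁺ the anode, E°cell = E°(Au⁺/Au) − E°(Ce⁴⁺/Ce³⁺).
So E°(Au⁺/Au) = E°cell + E°(Ce⁴⁺/Ce³⁺) = +0.083 + (+1.61) = +1.69 V.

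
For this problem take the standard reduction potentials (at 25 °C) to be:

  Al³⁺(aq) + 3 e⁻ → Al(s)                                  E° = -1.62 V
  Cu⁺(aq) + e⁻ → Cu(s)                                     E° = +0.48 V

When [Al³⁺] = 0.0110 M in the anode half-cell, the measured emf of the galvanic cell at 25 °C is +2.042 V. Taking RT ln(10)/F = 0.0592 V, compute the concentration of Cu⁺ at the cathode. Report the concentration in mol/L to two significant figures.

0.023 M

Cu⁺/Cu is the cathode, Al³⁺/Al the anode: E°cell = +2.10 V, n = 3.
Overall reaction: 3 Cu⁺(aq) + Al(s) → 3 Cu(s) + Al³⁺(aq); Q = [Al³⁺]^1/[Cu⁺]^3.
From E = E° − (0.0592/n) log Q: log Q = (E° − E)·n/0.0592 = (+2.10 − (+2.042))·3/0.0592 = 2.9392.
So 3·log[Cu⁺] = 1·log(0.011) − log Q = -1.9586 − (2.9392) = -4.8978; log[Cu⁺] = -4.8978 / 3 = -1.6326; [Cu⁺] = 10^(-1.6326) ≈ 0.023 M.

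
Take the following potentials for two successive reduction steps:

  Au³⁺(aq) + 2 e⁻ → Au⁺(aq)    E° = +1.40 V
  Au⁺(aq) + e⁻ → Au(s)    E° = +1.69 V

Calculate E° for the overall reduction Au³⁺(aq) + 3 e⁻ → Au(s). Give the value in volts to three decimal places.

Adding the free-energy changes (−nFE°) of the two steps gives −n₃FE°₃ = −n₁FE°₁ − n₂FE°₂.
E°₃ = (2×+1.40 + 1×+1.69) / 3 = (+4.490) / 3 = +1.497 V.

+1.497 V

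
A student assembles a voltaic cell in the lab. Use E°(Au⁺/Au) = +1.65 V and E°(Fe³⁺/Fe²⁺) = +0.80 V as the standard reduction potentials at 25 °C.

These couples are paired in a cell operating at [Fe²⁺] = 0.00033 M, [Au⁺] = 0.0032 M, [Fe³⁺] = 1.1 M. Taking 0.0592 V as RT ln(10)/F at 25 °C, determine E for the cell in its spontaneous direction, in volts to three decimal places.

Au⁺/Au is the cathode (higher E°), Fe³⁺/Fe²⁺ the anode: E°cell = +1.65 − (+0.80) = +0.85 V, n = 1.
Overall: Au⁺(aq) + Fe²⁺(aq) → Au(s) + Fe³⁺(aq)
Q = [Fe³⁺] / ([Au⁺]·[Fe²⁺]); log Q = 6.018.
E = E° − (0.0592/n) log Q = +0.85 − (0.0592/1)(6.018) = +0.494 V.

+0.494 V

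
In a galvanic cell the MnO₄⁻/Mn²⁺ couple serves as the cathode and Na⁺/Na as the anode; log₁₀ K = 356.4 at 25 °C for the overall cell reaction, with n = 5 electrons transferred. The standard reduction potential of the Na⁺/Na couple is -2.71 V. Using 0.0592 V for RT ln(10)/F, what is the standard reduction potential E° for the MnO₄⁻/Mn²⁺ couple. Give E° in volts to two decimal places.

E°cell = (0.0592/n)·log K = (0.0592/5)(356.4) = +4.220 V.
Since MnO₄⁻/Mn²⁺ is the cathode and Na⁺/Na the anode, E°cell = E°(MnO₄⁻/Mn²⁺) − E°(Na⁺/Na).
So E°(MnO₄⁻/Mn²⁺) = E°cell + E°(Na⁺/Na) = +4.220 + (-2.71) = +1.51 V.

+1.51 V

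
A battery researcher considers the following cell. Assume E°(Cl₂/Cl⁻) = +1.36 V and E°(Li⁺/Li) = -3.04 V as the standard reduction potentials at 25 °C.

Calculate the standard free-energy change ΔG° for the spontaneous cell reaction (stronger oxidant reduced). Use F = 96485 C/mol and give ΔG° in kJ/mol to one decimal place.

-849.1 kJ/mol

Cl₂/Cl⁻ (E° = +1.36 V) is the cathode; Li⁺/Li (E° = -3.04 V) is the anode, so E°cell = +4.40 V.
Balancing electrons gives n = 2 (lcm of 2 and 1).
ΔG° = −nFE° = −(2)(96485)(+4.40) = -849,068 J = -849.1 kJ/mol.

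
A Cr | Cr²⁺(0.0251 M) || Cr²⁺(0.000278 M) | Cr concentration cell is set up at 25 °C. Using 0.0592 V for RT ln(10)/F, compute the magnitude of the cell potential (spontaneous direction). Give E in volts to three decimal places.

+0.058 V

For a concentration cell E°cell = 0. The 0.0251 M side is the cathode (reduction is favoured where [Cr²⁺] is higher).
With n = 2, E = −(0.0592/2) log([Cr²⁺]ₐₙ/[Cr²⁺]꜀ₐₜ) = −(0.0592/2) log(0.000278/0.0251) = −(0.0592/2)(-1.956) = +0.058 V.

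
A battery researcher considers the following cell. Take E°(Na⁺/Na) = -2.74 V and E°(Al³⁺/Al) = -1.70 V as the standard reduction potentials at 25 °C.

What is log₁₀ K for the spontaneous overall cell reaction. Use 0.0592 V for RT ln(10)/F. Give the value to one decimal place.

52.7

Cathode: Al³⁺/Al; anode: Na⁺/Na. E°cell = +1.04 V, n = 3.
log K = nE°cell / 0.0592 = (3)(+1.04) / 0.0592 = 52.7.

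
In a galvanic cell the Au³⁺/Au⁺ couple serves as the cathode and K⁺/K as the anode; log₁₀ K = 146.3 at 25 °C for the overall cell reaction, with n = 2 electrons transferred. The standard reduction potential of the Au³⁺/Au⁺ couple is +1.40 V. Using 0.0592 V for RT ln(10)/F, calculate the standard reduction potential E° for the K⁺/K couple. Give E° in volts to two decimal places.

-2.93 V

E°cell = (0.0592/n)·log K = (0.0592/2)(146.3) = +4.330 V.
Since Au³⁺/Au⁺ is the cathode and K⁺/K the anode, E°cell = E°(Au³⁺/Au⁺) − E°(K⁺/K).
So E°(K⁺/K) = E°(Au³⁺/Au⁺) − E°cell = (+1.40) − (+4.330) = -2.93 V.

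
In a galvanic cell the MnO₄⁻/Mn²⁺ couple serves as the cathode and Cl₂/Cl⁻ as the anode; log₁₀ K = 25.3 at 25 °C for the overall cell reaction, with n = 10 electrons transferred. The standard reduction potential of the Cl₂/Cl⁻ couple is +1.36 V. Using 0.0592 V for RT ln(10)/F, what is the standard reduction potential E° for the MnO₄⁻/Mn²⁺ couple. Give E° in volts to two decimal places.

E°cell = (0.0592/n)·log K = (0.0592/10)(25.3) = +0.150 V.
Since MnO₄⁻/Mn²⁺ is the cathode and Cl₂/Cl⁻ the anode, E°cell = E°(MnO₄⁻/Mn²⁺) − E°(Cl₂/Cl⁻).
So E°(MnO₄⁻/Mn²⁺) = E°cell + E°(Cl₂/Cl⁻) = +0.150 + (+1.36) = +1.51 V.

+1.51 V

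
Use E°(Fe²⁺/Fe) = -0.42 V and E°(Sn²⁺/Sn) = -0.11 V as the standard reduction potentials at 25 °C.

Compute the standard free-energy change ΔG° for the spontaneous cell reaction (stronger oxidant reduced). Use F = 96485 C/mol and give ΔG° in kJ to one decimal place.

Sn²⁺/Sn (E° = -0.11 V) is the cathode; Fe²⁺/Fe (E° = -0.42 V) is the anode, so E°cell = +0.31 V.
Balancing electrons gives n = 2 (lcm of 2 and 2).
ΔG° = −nFE° = −(2)(96485)(+0.31) = -59,821 J = -59.8 kJ.

-59.8 kJ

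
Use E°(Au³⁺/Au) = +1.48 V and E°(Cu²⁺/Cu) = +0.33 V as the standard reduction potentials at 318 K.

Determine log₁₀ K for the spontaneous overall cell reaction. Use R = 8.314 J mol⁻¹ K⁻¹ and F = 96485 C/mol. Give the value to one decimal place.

Cathode: Au³⁺/Au; anode: Cu²⁺/Cu. E°cell = (+1.48) − (+0.33) = +1.15 V, with n = 6.
ΔG° = −nFE° = −RT ln K, so ln K = nFE°/(RT) = (6)(96485)(+1.15) / ((8.314)(318)) = 251.809.
log₁₀ K = 251.809 / ln 10 = 109.4.

109.4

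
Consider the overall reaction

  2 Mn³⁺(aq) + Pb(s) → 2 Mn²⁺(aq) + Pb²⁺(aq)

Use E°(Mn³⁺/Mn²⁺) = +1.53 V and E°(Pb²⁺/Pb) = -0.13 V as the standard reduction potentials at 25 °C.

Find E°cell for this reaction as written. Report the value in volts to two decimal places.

+1.66 V

The Mn³⁺/Mn²⁺ couple has the higher reduction potential, so it is the cathode; Pb²⁺/Pb is oxidised at the anode.
E°cell = E°(cathode) − E°(anode) = (+1.53) − (-0.13) = +1.66 V.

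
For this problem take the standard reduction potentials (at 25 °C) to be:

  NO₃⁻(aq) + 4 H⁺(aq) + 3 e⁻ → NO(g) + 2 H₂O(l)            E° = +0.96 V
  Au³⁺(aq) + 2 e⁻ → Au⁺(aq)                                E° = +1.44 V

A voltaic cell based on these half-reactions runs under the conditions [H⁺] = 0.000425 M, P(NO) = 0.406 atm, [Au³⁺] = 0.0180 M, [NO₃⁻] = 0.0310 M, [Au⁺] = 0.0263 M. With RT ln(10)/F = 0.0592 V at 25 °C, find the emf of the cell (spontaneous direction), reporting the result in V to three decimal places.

+0.763 V

Au³⁺/Au⁺ is the cathode (higher E°), NO₃⁻/NO the anode: E°cell = +1.44 − (+0.96) = +0.48 V, n = 6.
Overall: 3 Au³⁺(aq) + 2 NO(g) + 4 H₂O(l) → 3 Au⁺(aq) + 2 NO₃⁻(aq) + 8 H⁺(aq)
Q = [Au⁺]^3·[NO₃⁻]^2·[H⁺]^8 / ([Au³⁺]^3·P(NO)^2); log Q = -28.713.
E = E° − (0.0592/n) log Q = +0.48 − (0.0592/6)(-28.713) = +0.763 V.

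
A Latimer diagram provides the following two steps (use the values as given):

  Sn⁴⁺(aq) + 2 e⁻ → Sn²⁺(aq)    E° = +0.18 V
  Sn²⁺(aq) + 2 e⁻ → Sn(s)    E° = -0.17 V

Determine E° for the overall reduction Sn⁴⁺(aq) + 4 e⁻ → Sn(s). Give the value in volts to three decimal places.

Standard free energies of sequential steps add: ΔG°₃ = ΔG°₁ + ΔG°₂, so n₃E°₃ = n₁E°₁ + n₂E°₂.
E°₃ = (2×+0.18 + 2×-0.17) / 4 = (+0.020) / 4 = +0.005 V.

+0.005 V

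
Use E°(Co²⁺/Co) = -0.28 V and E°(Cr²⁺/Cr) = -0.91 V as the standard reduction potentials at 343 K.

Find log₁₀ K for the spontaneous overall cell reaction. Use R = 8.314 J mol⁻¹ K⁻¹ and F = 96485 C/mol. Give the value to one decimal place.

18.5

Cathode: Co²⁺/Co; anode: Cr²⁺/Cr. E°cell = (-0.28) − (-0.91) = +0.63 V, with n = 2.
ΔG° = −nFE° = −RT ln K, so ln K = nFE°/(RT) = (2)(96485)(+0.63) / ((8.314)(343)) = 42.631.
log₁₀ K = 42.631 / ln 10 = 18.5.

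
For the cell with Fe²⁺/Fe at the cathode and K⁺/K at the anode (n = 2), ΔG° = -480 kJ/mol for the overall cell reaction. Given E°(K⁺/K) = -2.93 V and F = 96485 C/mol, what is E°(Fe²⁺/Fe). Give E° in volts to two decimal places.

E°cell = −ΔG°/(nF) = −(-480×10³)/((2)(96485)) = +2.487 V.
Since Fe²⁺/Fe is the cathode and K⁺/K the anode, E°cell = E°(Fe²⁺/Fe) − E°(K⁺/K).
So E°(Fe²⁺/Fe) = E°cell + E°(K⁺/K) = +2.487 + (-2.93) = -0.44 V.

-0.44 V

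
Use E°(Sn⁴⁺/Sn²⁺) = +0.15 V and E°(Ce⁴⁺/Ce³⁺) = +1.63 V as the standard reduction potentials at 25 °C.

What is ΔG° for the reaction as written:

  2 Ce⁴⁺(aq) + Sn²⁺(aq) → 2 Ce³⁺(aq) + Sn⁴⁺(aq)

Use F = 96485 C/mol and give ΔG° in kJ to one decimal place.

-285.6 kJ

As written, Ce⁴⁺/Ce³⁺ is reduced (cathode) and Sn⁴⁺/Sn²⁺ is oxidised (anode), so E°cell = (+1.63) − (+0.15) = +1.48 V.
Balancing electrons gives n = 2.
ΔG° = −nFE° = −(2)(96485)(+1.48) = -285,596 J = -285.6 kJ.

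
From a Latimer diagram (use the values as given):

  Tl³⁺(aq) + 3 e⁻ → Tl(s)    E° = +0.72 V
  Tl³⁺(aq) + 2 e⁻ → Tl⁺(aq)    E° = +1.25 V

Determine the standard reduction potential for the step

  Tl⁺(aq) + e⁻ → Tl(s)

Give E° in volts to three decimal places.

-0.340 V

Sequential free energies add, so n₃E°₃ = n₁E°₁ + n₂E°₂.
With n₃ = 3, and the known step contributing 2×(+1.25) V, the unknown satisfies 1·E° = 3×(+0.72) − 2×(+1.25) = -0.340.
E° = -0.340 / 1 = -0.340 V.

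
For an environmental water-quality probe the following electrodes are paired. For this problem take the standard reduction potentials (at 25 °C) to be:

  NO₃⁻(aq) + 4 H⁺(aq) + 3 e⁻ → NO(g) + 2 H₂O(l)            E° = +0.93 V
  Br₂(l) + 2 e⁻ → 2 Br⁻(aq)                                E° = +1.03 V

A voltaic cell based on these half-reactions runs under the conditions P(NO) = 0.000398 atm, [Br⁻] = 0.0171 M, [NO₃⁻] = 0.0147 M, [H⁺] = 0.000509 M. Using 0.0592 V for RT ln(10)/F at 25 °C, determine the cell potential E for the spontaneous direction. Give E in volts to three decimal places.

+0.434 V

Br₂/Br⁻ is the cathode (higher E°), NO₃⁻/NO the anode: E°cell = +1.03 − (+0.93) = +0.10 V, n = 6.
Overall: 3 Br₂(l) + 2 NO(g) + 4 H₂O(l) → 6 Br⁻(aq) + 2 NO₃⁻(aq) + 8 H⁺(aq)
Q = [Br⁻]^6·[NO₃⁻]^2·[H⁺]^8 / (P(NO)^2); log Q = -33.813.
E = E° − (0.0592/n) log Q = +0.10 − (0.0592/6)(-33.813) = +0.434 V.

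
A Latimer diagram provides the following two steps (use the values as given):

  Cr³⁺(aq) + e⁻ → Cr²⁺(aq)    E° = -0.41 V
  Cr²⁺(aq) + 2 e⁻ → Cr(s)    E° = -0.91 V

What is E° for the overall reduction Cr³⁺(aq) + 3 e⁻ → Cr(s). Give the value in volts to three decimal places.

-0.743 V

Standard free energies of sequential steps add: ΔG°₃ = ΔG°₁ + ΔG°₂, so n₃E°₃ = n₁E°₁ + n₂E°₂.
E°₃ = (1×-0.41 + 2×-0.91) / 3 = (-2.230) / 3 = -0.743 V.
Simply averaging or adding the two E° values would be wrong; the electron-weighted sum is required.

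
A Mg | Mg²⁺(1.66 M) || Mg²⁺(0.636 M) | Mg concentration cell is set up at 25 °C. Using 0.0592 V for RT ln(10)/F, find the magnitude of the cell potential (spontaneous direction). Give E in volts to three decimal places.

For a concentration cell E°cell = 0. The 1.66 M side is the cathode (reduction is favoured where [Mg²⁺] is higher).
With n = 2, E = −(0.0592/2) log([Mg²⁺]ₐₙ/[Mg²⁺]꜀ₐₜ) = −(0.0592/2) log(0.636/1.66) = −(0.0592/2)(-0.417) = +0.012 V.

+0.012 V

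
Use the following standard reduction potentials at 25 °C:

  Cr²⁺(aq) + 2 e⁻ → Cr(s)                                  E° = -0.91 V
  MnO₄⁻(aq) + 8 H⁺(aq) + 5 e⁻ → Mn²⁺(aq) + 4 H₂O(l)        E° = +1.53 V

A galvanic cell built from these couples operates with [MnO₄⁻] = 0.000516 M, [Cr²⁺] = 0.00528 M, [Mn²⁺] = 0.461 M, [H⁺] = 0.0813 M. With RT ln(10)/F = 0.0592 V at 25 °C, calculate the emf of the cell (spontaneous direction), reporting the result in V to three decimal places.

MnO₄⁻/Mn²⁺ is the cathode (higher E°), Cr²⁺/Cr the anode: E°cell = +1.53 − (-0.91) = +2.44 V, n = 10.
Overall: 2 MnO₄⁻(aq) + 16 H⁺(aq) + 5 Cr(s) → 2 Mn²⁺(aq) + 8 H₂O(l) + 5 Cr²⁺(aq)
Q = [Mn²⁺]^2·[Cr²⁺]^5 / ([MnO₄⁻]^2·[H⁺]^16); log Q = 11.954.
E = E° − (0.0592/n) log Q = +2.44 − (0.0592/10)(11.954) = +2.369 V.

+2.369 V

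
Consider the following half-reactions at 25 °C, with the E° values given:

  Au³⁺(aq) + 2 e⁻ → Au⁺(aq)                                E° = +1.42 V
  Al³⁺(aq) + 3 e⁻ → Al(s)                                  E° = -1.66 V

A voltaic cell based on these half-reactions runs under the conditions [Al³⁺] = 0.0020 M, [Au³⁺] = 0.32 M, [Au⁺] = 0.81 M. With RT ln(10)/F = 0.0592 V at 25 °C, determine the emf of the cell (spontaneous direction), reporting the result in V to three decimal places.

+3.121 V

Au³⁺/Au⁺ is the cathode (higher E°), Al³⁺/Al the anode: E°cell = +1.42 − (-1.66) = +3.08 V, n = 6.
Overall: 3 Au³⁺(aq) + 2 Al(s) → 3 Au⁺(aq) + 2 Al³⁺(aq)
Q = [Au⁺]^3·[Al³⁺]^2 / ([Au³⁺]^3); log Q = -4.188.
E = E° − (0.0592/n) log Q = +3.08 − (0.0592/6)(-4.188) = +3.121 V.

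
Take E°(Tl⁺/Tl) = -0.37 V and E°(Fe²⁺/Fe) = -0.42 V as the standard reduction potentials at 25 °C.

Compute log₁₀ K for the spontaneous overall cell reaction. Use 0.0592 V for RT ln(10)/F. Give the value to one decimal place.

Cathode: Tl⁺/Tl; anode: Fe²⁺/Fe. E°cell = +0.05 V, n = 2.
log K = nE°cell / 0.0592 = (2)(+0.05) / 0.0592 = 1.7.

1.7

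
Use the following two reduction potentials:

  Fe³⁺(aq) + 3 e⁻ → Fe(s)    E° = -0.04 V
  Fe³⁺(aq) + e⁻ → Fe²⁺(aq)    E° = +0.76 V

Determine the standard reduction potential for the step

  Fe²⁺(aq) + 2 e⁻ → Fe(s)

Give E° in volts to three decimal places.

Sequential free energies add, so n₃E°₃ = n₁E°₁ + n₂E°₂.
With n₃ = 3, and the known step contributing 1×(+0.76) V, the unknown satisfies 2·E° = 3×(-0.04) − 1×(+0.76) = -0.880.
E° = -0.880 / 2 = -0.440 V.

-0.440 V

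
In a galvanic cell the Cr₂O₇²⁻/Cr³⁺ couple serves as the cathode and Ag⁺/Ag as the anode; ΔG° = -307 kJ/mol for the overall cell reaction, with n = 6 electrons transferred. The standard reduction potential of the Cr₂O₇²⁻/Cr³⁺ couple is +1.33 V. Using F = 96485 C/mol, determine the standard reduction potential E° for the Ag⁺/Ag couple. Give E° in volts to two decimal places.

E°cell = −ΔG°/(nF) = −(-307×10³)/((6)(96485)) = +0.530 V.
Since Cr₂O₇²⁻/Cr³⁺ is the cathode and Ag⁺/Ag the anode, E°cell = E°(Cr₂O₇²⁻/Cr³⁺) − E°(Ag⁺/Ag).
So E°(Ag⁺/Ag) = E°(Cr₂O₇²⁻/Cr³⁺) − E°cell = (+1.33) − (+0.530) = +0.80 V.

+0.80 V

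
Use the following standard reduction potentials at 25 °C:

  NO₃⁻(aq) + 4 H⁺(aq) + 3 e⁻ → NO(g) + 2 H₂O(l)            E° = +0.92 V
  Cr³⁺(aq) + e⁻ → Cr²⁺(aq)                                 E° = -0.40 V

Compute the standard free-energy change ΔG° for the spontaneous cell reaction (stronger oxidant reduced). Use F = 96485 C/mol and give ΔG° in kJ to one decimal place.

-382.1 kJ

NO₃⁻/NO (E° = +0.92 V) is the cathode; Cr³⁺/Cr²⁺ (E° = -0.40 V) is the anode, so E°cell = +1.32 V.
Balancing electrons gives n = 3 (lcm of 3 and 1).
ΔG° = −nFE° = −(3)(96485)(+1.32) = -382,081 J = -382.1 kJ.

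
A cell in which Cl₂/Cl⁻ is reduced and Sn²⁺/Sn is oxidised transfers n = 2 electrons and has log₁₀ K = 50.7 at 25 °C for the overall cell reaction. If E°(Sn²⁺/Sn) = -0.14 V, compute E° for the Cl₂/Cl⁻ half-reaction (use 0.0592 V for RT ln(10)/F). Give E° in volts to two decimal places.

+1.36 V

E°cell = (0.0592/n)·log K = (0.0592/2)(50.7) = +1.501 V.
Since Cl₂/Cl⁻ is the cathode and Sn²⁺/Sn the anode, E°cell = E°(Cl₂/Cl⁻) − E°(Sn²⁺/Sn).
So E°(Cl₂/Cl⁻) = E°cell + E°(Sn²⁺/Sn) = +1.501 + (-0.14) = +1.36 V.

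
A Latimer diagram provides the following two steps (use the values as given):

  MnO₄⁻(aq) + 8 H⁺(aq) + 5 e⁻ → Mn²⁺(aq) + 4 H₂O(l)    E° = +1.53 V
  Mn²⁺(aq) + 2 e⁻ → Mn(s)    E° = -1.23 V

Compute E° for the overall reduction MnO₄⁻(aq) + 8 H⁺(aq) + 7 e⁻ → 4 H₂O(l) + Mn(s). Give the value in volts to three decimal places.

Standard free energies of sequential steps add: ΔG°₃ = ΔG°₁ + ΔG°₂, so n₃E°₃ = n₁E°₁ + n₂E°₂.
E°₃ = (5×+1.53 + 2×-1.23) / 7 = (+5.190) / 7 = +0.741 V.

+0.741 V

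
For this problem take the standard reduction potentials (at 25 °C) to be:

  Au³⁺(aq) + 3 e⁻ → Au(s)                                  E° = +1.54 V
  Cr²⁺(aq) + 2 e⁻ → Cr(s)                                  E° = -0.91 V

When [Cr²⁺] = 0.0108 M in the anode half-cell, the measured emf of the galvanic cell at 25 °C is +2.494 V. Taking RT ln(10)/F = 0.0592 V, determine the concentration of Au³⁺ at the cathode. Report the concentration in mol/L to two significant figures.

Au³⁺/Au is the cathode, Cr²⁺/Cr the anode: E°cell = +2.45 V, n = 6.
Overall reaction: 2 Au³⁺(aq) + 3 Cr(s) → 2 Au(s) + 3 Cr²⁺(aq); Q = [Cr²⁺]^3/[Au³⁺]^2.
From E = E° − (0.0592/n) log Q: log Q = (E° − E)·n/0.0592 = (+2.45 − (+2.494))·6/0.0592 = -4.4595.
So 2·log[Au³⁺] = 3·log(0.0108) − log Q = -5.8997 − (-4.4595) = -1.4402; log[Au³⁺] = -1.4402 / 2 = -0.7201; [Au³⁺] = 10^(-0.7201) ≈ 0.19 M.

0.19 M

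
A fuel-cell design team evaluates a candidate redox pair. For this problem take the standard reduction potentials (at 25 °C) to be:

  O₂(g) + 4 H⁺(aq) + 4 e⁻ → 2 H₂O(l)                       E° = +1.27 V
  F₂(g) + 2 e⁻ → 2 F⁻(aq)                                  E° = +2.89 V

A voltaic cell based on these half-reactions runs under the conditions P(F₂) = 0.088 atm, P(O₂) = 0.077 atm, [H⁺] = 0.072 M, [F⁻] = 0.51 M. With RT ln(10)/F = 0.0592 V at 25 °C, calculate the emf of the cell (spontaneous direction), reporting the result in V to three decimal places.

F₂/F⁻ is the cathode (higher E°), O₂/H₂O the anode: E°cell = +2.89 − (+1.27) = +1.62 V, n = 4.
Overall: 2 F₂(g) + 2 H₂O(l) → 4 F⁻(aq) + O₂(g) + 4 H⁺(aq)
Q = [F⁻]^4·P(O₂)·[H⁺]^4 / (P(F₂)^2); log Q = -4.743.
E = E° − (0.0592/n) log Q = +1.62 − (0.0592/4)(-4.743) = +1.690 V.

+1.690 V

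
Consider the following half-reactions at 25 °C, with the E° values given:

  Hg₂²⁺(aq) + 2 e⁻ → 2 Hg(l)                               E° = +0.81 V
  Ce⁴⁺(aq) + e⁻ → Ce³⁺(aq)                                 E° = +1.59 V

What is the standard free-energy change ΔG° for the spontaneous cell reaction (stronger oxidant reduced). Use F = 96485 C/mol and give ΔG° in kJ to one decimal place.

-150.5 kJ

Ce⁴⁺/Ce³⁺ (E° = +1.59 V) is the cathode; Hg₂²⁺/Hg (E° = +0.81 V) is the anode, so E°cell = +0.78 V.
Balancing electrons gives n = 2 (lcm of 1 and 2).
ΔG° = −nFE° = −(2)(96485)(+0.78) = -150,517 J = -150.5 kJ.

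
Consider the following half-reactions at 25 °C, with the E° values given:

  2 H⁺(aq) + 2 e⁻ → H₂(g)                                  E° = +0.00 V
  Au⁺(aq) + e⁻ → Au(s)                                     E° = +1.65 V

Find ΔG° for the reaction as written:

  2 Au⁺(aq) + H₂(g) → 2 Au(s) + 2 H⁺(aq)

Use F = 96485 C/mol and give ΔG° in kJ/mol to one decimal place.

-318.4 kJ/mol

As written, Au⁺/Au is reduced (cathode) and H⁺/H₂ is oxidised (anode), so E°cell = (+1.65) − (+0.00) = +1.65 V.
Balancing electrons gives n = 2.
ΔG° = −nFE° = −(2)(96485)(+1.65) = -318,400 J = -318.4 kJ/mol.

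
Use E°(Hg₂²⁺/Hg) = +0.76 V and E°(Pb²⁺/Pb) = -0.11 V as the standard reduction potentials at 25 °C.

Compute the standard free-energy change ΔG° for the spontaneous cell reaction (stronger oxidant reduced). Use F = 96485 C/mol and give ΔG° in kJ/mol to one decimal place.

Hg₂²⁺/Hg (E° = +0.76 V) is the cathode; Pb²⁺/Pb (E° = -0.11 V) is the anode, so E°cell = +0.87 V.
Balancing electrons gives n = 2 (lcm of 2 and 2).
ΔG° = −nFE° = −(2)(96485)(+0.87) = -167,884 J = -167.9 kJ/mol.

-167.9 kJ/mol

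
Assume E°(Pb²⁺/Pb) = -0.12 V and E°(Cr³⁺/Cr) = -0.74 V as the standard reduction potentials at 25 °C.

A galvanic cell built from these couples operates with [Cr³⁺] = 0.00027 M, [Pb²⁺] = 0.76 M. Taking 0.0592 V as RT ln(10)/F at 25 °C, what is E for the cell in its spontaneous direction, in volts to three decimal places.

+0.687 V

Pb²⁺/Pb is the cathode (higher E°), Cr³⁺/Cr the anode: E°cell = -0.12 − (-0.74) = +0.62 V, n = 6.
Overall: 3 Pb²⁺(aq) + 2 Cr(s) → 3 Pb(s) + 2 Cr³⁺(aq)
Q = [Cr³⁺]^2 / ([Pb²⁺]^3); log Q = -6.780.
E = E° − (0.0592/n) log Q = +0.62 − (0.0592/6)(-6.780) = +0.687 V.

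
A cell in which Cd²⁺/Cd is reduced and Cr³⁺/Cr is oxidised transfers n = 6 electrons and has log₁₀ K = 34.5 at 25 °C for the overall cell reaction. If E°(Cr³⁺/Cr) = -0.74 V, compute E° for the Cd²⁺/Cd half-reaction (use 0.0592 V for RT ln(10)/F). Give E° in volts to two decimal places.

E°cell = (0.0592/n)·log K = (0.0592/6)(34.5) = +0.340 V.
Since Cd²⁺/Cd is the cathode and Cr³⁺/Cr the anode, E°cell = E°(Cd²⁺/Cd) − E°(Cr³⁺/Cr).
So E°(Cd²⁺/Cd) = E°cell + E°(Cr³⁺/Cr) = +0.340 + (-0.74) = -0.40 V.

-0.40 V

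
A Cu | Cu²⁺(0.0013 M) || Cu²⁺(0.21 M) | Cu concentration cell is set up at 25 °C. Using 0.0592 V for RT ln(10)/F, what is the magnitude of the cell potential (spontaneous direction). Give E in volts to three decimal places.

+0.065 V

For a concentration cell E°cell = 0. The 0.21 M side is the cathode (reduction is favoured where [Cu²⁺] is higher).
With n = 2, E = −(0.0592/2) log([Cu²⁺]ₐₙ/[Cu²⁺]꜀ₐₜ) = −(0.0592/2) log(0.0013/0.21) = −(0.0592/2)(-2.208) = +0.065 V.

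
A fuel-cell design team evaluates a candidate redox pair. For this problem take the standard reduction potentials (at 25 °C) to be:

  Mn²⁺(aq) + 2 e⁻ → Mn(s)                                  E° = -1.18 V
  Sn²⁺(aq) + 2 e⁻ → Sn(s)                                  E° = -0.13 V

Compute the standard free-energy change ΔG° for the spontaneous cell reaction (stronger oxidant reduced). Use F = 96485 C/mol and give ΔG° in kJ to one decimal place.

-202.6 kJ

Sn²⁺/Sn (E° = -0.13 V) is the cathode; Mn²⁺/Mn (E° = -1.18 V) is the anode, so E°cell = +1.05 V.
Balancing electrons gives n = 2 (lcm of 2 and 2).
ΔG° = −nFE° = −(2)(96485)(+1.05) = -202,618 J = -202.6 kJ.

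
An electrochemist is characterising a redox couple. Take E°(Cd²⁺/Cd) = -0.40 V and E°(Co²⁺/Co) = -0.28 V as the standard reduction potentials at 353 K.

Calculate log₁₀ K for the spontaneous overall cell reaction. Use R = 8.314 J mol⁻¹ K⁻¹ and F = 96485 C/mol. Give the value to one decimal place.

3.4

Cathode: Co²⁺/Co; anode: Cd²⁺/Cd. E°cell = (-0.28) − (-0.40) = +0.12 V, with n = 2.
ΔG° = −nFE° = −RT ln K, so ln K = nFE°/(RT) = (2)(96485)(+0.12) / ((8.314)(353)) = 7.890.
log₁₀ K = 7.890 / ln 10 = 3.4.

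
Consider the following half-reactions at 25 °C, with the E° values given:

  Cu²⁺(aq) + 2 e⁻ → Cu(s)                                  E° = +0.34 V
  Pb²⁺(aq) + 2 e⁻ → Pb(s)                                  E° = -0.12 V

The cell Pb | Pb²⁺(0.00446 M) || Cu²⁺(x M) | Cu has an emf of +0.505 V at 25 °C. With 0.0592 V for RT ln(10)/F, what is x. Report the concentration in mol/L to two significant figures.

Cu²⁺/Cu is the cathode, Pb²⁺/Pb the anode: E°cell = +0.46 V, n = 2.
Overall reaction: Cu²⁺(aq) + Pb(s) → Cu(s) + Pb²⁺(aq); Q = [Pb²⁺]^1/[Cu²⁺]^1.
From E = E° − (0.0592/n) log Q: log Q = (E° − E)·n/0.0592 = (+0.46 − (+0.505))·2/0.0592 = -1.5203.
So 1·log[Cu²⁺] = 1·log(0.00446) − log Q = -2.3507 − (-1.5203) = -0.8304; [Cu²⁺] = 10^(-0.8304) ≈ 0.15 M.

0.15 M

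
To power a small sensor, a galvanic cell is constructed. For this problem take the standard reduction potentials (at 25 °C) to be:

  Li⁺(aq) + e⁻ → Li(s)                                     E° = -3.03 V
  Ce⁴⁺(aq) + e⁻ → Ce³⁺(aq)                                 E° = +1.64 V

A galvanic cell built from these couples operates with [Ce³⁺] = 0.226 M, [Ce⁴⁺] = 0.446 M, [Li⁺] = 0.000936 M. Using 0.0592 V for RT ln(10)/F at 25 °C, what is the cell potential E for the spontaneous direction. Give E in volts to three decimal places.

Ce⁴⁺/Ce³⁺ is the cathode (higher E°), Li⁺/Li the anode: E°cell = +1.64 − (-3.03) = +4.67 V, n = 1.
Overall: Ce⁴⁺(aq) + Li(s) → Ce³⁺(aq) + Li⁺(aq)
Q = [Ce³⁺]·[Li⁺] / ([Ce⁴⁺]); log Q = -3.324.
E = E° − (0.0592/n) log Q = +4.67 − (0.0592/1)(-3.324) = +4.867 V.

+4.867 V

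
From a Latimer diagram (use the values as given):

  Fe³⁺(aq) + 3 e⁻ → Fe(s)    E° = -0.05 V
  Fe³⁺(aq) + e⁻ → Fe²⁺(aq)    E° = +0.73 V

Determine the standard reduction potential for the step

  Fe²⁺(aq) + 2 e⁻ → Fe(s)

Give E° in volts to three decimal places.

Sequential free energies add, so n₃E°₃ = n₁E°₁ + n₂E°₂.
With n₃ = 3, and the known step contributing 1×(+0.73) V, the unknown satisfies 2·E° = 3×(-0.05) − 1×(+0.73) = -0.880.
E° = -0.880 / 2 = -0.440 V.

-0.440 V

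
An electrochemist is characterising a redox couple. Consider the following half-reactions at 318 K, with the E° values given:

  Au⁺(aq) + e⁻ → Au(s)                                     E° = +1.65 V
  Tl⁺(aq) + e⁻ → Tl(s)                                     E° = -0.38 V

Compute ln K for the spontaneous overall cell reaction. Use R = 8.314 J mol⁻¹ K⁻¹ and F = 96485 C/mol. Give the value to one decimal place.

Cathode: Au⁺/Au; anode: Tl⁺/Tl. E°cell = (+1.65) − (-0.38) = +2.03 V, with n = 1.
ΔG° = −nFE° = −RT ln K, so ln K = nFE°/(RT) = (1)(96485)(+2.03) / ((8.314)(318)) = 74.083.

74.1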